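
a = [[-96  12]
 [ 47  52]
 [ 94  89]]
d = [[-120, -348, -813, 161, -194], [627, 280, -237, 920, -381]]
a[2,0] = 94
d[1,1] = 280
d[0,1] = -348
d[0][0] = -120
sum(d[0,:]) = -1314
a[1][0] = 47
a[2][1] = 89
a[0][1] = 12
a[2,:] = [94, 89]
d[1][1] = 280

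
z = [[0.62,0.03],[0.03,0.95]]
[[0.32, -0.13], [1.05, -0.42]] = z@[[0.46,-0.19], [1.09,-0.44]]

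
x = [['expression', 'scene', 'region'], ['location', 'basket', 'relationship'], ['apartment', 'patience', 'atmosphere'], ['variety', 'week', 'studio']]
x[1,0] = 'location'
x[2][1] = 'patience'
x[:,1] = ['scene', 'basket', 'patience', 'week']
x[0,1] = 'scene'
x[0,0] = 'expression'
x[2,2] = 'atmosphere'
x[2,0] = 'apartment'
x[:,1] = ['scene', 'basket', 'patience', 'week']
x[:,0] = ['expression', 'location', 'apartment', 'variety']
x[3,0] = 'variety'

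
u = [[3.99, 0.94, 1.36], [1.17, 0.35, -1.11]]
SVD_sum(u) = [[4.06, 0.97, 1.08], [0.85, 0.20, 0.23]] + [[-0.07, -0.03, 0.28], [0.32, 0.15, -1.34]]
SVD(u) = [[-0.98, -0.20], [-0.20, 0.98]] @ diag([4.402662587004224, 1.4118647757463434]) @ [[-0.94, -0.23, -0.25], [0.23, 0.11, -0.97]]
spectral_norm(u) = 4.40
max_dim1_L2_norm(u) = 4.32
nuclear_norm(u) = 5.81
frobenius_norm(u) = 4.62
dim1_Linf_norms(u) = [3.99, 1.17]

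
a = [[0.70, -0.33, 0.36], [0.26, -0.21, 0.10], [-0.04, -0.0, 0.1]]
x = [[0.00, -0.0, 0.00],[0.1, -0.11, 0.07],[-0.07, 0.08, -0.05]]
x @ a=[[0.00, 0.0, 0.00], [0.04, -0.01, 0.03], [-0.03, 0.01, -0.02]]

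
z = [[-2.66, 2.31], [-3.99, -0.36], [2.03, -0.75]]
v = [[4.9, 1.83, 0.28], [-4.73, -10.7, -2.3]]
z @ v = [[-23.96, -29.58, -6.06], [-17.85, -3.45, -0.29], [13.49, 11.74, 2.29]]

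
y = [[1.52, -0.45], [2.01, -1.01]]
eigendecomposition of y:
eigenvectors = [[0.72, 0.21], [0.69, 0.98]]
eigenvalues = [1.09, -0.58]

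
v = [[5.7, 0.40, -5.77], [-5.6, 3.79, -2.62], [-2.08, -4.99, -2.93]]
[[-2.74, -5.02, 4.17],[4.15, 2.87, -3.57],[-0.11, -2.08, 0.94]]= v @ [[-0.54,-0.47,0.54], [0.27,0.36,-0.29], [-0.04,0.43,-0.21]]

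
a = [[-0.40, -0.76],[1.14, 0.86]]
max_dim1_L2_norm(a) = 1.43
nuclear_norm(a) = 1.95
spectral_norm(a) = 1.64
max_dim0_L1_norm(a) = 1.62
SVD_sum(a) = [[-0.59, -0.56],  [1.03, 0.98]] + [[0.19, -0.20], [0.11, -0.12]]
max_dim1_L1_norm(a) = 2.0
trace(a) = 0.46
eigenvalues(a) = [(0.23+0.69j), (0.23-0.69j)]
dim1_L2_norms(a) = [0.86, 1.43]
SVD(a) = [[-0.50, 0.87], [0.87, 0.50]] @ diag([1.6354730057174762, 0.31941829560850826]) @ [[0.73, 0.69], [0.69, -0.73]]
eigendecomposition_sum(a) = [[-0.20+0.45j, (-0.38+0.13j)], [0.57-0.19j, (0.43+0.24j)]] + [[-0.20-0.45j, -0.38-0.13j],[0.57+0.19j, (0.43-0.24j)]]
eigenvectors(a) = [[(0.43-0.47j), (0.43+0.47j)], [(-0.77+0j), (-0.77-0j)]]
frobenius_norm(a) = 1.67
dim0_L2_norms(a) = [1.21, 1.15]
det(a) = 0.52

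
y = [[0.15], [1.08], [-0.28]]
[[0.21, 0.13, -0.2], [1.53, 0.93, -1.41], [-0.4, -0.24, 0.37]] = y @[[1.42,0.86,-1.31]]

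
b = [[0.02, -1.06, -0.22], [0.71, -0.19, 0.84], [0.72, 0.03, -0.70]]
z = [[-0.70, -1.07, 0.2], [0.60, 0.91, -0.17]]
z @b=[[-0.63,  0.95,  -0.88], [0.54,  -0.81,  0.75]]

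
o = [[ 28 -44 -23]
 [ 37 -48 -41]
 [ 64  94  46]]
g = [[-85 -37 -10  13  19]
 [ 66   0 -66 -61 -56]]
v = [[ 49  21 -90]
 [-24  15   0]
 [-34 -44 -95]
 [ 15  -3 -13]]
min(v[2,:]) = -95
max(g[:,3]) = 13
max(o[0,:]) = 28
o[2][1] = 94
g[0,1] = -37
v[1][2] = 0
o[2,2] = 46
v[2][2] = -95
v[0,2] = -90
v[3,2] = -13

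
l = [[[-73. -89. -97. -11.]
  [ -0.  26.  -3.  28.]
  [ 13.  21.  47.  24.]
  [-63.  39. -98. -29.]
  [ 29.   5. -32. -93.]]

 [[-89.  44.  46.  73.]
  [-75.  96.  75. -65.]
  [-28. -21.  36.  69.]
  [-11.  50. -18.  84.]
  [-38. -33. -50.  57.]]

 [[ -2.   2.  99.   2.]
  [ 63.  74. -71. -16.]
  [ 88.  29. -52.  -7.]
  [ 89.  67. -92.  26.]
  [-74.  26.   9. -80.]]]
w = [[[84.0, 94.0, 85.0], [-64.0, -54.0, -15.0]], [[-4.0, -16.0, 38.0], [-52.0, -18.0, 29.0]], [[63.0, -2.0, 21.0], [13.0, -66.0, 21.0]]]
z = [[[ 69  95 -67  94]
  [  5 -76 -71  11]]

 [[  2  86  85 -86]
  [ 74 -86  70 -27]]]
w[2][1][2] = 21.0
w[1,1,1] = -18.0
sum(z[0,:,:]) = 60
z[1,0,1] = 86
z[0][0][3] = 94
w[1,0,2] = 38.0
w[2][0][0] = 63.0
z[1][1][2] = 70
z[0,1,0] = 5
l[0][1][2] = -3.0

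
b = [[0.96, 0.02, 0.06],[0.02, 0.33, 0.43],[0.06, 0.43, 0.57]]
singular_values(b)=[1.0, 0.86, 0.0]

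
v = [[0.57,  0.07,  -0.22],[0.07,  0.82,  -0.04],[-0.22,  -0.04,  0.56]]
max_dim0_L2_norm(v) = 0.82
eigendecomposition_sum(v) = [[0.17, -0.01, 0.17], [-0.01, 0.00, -0.01], [0.17, -0.01, 0.17]] + [[0.21, -0.24, -0.22], [-0.24, 0.28, 0.26], [-0.22, 0.26, 0.24]] + [[0.19, 0.32, -0.17], [0.32, 0.54, -0.29], [-0.17, -0.29, 0.15]]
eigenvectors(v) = [[0.7, -0.54, 0.47], [-0.04, 0.62, 0.78], [0.71, 0.57, -0.41]]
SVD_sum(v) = [[0.19, 0.32, -0.17], [0.32, 0.54, -0.29], [-0.17, -0.29, 0.15]] + [[0.21, -0.24, -0.22], [-0.24, 0.28, 0.26], [-0.22, 0.26, 0.24]] + [[0.17, -0.01, 0.17], [-0.01, 0.00, -0.01], [0.17, -0.01, 0.17]]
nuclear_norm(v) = 1.95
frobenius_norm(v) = 1.19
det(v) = 0.22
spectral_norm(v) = 0.88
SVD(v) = [[0.47, 0.54, -0.70], [0.78, -0.62, 0.04], [-0.41, -0.57, -0.71]] @ diag([0.8829473850380801, 0.7230035801363908, 0.34404903482552923]) @ [[0.47, 0.78, -0.41], [0.54, -0.62, -0.57], [-0.70, 0.04, -0.71]]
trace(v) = 1.95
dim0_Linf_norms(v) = [0.57, 0.82, 0.56]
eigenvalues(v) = [0.34, 0.72, 0.88]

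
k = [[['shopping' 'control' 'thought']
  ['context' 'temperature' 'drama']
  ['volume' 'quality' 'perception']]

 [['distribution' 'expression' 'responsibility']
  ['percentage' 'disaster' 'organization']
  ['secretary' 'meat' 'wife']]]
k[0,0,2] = 'thought'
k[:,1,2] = ['drama', 'organization']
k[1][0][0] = 'distribution'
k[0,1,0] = 'context'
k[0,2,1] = 'quality'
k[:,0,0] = ['shopping', 'distribution']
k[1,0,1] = 'expression'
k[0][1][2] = 'drama'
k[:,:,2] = [['thought', 'drama', 'perception'], ['responsibility', 'organization', 'wife']]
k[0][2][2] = 'perception'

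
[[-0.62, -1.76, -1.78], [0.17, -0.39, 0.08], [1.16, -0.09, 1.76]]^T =[[-0.62, 0.17, 1.16], [-1.76, -0.39, -0.09], [-1.78, 0.08, 1.76]]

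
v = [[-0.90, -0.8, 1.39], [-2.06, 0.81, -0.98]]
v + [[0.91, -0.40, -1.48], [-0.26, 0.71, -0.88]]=[[0.01,  -1.2,  -0.09], [-2.32,  1.52,  -1.86]]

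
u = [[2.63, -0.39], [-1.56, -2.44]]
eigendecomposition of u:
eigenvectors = [[0.96,0.07], [-0.29,1.00]]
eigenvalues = [2.75, -2.56]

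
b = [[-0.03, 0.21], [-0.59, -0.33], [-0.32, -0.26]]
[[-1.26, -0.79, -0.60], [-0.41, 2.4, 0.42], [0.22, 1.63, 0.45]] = b@[[3.75,-1.82,0.83], [-5.47,-4.02,-2.75]]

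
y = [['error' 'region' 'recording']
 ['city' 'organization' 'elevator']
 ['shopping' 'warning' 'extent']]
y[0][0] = 'error'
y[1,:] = ['city', 'organization', 'elevator']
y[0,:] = ['error', 'region', 'recording']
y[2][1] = 'warning'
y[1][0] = 'city'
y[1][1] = 'organization'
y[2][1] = 'warning'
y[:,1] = ['region', 'organization', 'warning']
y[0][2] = 'recording'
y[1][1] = 'organization'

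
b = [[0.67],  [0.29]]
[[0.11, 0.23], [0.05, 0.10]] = b @ [[0.16, 0.34]]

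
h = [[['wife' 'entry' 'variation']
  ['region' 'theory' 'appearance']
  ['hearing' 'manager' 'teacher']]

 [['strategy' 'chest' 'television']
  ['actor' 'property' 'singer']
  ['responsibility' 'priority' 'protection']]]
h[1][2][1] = 'priority'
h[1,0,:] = ['strategy', 'chest', 'television']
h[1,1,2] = 'singer'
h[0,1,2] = 'appearance'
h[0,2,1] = 'manager'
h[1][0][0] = 'strategy'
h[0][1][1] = 'theory'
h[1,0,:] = ['strategy', 'chest', 'television']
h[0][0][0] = 'wife'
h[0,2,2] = 'teacher'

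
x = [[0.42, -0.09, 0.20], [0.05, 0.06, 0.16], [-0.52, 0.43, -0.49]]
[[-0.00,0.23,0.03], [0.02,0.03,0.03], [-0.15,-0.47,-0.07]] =x @[[-0.21, 0.36, 0.01], [-0.26, -0.42, 0.04], [0.31, 0.21, 0.17]]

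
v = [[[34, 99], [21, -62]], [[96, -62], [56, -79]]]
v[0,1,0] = 21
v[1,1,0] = 56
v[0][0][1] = 99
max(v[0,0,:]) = 99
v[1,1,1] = -79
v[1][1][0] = 56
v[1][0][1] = -62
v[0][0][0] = 34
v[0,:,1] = [99, -62]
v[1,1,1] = -79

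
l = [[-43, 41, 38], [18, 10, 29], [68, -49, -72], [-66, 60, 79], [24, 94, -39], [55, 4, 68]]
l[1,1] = 10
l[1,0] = 18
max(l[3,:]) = 79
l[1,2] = 29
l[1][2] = 29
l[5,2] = 68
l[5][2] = 68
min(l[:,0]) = -66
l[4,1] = 94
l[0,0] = -43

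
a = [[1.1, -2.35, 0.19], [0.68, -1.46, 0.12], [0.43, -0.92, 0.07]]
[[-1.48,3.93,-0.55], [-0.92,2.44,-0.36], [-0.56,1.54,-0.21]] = a @ [[-2.69,-1.33,3.98],  [-0.87,-2.4,1.95],  [-2.98,-1.31,-1.81]]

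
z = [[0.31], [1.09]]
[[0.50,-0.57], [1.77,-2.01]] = z@[[1.62, -1.84]]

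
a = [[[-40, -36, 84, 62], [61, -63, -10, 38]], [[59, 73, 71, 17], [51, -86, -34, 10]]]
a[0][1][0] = 61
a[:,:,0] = [[-40, 61], [59, 51]]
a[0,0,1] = -36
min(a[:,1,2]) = -34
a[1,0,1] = 73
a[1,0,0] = 59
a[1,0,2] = 71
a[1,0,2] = 71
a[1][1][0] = 51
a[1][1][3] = 10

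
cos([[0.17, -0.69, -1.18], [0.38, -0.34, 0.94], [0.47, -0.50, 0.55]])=[[1.42, -0.37, 0.84],[-0.21, 1.34, 0.11],[-0.09, 0.24, 1.38]]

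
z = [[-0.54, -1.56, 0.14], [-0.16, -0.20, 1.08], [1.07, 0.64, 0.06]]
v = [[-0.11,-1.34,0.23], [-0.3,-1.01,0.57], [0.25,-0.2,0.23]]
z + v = [[-0.65,  -2.90,  0.37], [-0.46,  -1.21,  1.65], [1.32,  0.44,  0.29]]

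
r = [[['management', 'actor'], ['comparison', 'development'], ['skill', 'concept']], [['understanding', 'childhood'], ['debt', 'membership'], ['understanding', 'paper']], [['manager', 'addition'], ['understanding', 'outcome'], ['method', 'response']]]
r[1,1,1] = 'membership'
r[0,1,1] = 'development'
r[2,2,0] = 'method'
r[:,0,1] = ['actor', 'childhood', 'addition']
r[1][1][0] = 'debt'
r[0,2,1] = 'concept'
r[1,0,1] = 'childhood'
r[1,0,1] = 'childhood'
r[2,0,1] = 'addition'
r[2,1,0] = 'understanding'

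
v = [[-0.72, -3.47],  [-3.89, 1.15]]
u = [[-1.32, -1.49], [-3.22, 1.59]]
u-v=[[-0.6, 1.98],[0.67, 0.44]]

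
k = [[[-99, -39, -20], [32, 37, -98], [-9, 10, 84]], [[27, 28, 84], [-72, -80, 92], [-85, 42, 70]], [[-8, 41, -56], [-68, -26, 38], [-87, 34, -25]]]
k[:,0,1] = [-39, 28, 41]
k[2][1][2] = 38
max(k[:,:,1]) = 42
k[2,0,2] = -56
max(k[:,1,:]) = 92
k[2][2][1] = 34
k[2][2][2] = -25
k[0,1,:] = [32, 37, -98]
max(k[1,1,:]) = 92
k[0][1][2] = -98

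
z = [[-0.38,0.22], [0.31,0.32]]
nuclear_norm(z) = 0.88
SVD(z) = [[-0.69, 0.73], [0.73, 0.69]] @ diag([0.49308782491697684, 0.384921286653057]) @ [[0.99,0.17], [-0.17,0.99]]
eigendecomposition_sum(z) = [[-0.42, 0.12], [0.17, -0.05]] + [[0.04, 0.1], [0.14, 0.37]]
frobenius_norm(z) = 0.63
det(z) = -0.19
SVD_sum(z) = [[-0.33, -0.06], [0.35, 0.06]] + [[-0.05, 0.28],  [-0.04, 0.26]]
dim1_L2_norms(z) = [0.44, 0.45]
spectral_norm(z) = 0.49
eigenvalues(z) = [-0.47, 0.41]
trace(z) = -0.06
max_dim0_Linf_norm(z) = 0.38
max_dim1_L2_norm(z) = 0.45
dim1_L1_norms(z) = [0.6, 0.63]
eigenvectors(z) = [[-0.93, -0.27], [0.37, -0.96]]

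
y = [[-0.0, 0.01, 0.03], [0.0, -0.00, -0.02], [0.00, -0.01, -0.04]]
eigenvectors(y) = [[1.0,0.58,-0.58], [0.0,0.80,0.33], [0.00,-0.18,0.74]]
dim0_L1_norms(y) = [0.0, 0.02, 0.09]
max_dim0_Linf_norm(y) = 0.04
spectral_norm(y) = 0.06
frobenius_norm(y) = 0.06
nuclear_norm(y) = 0.06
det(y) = 0.00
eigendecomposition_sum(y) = [[-0.00, 0.0, -0.00], [-0.00, -0.0, -0.00], [-0.00, -0.0, -0.00]] + [[0.00, 0.00, -0.00], [0.0, 0.00, -0.00], [0.00, -0.0, 0.00]] + [[-0.0,0.01,0.03], [-0.00,-0.0,-0.02], [-0.00,-0.01,-0.04]]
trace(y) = -0.04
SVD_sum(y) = [[0.0, 0.01, 0.03], [0.00, -0.00, -0.02], [0.00, -0.01, -0.04]] + [[0.00, 0.0, -0.00], [0.00, 0.0, -0.0], [0.0, -0.00, 0.0]] + [[-0.00, -0.00, -0.00], [0.0, -0.00, -0.0], [-0.00, -0.0, -0.00]]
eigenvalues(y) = [-0.0, 0.0, -0.04]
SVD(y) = [[0.57, -0.48, 0.67],[-0.35, -0.88, -0.33],[-0.74, 0.04, 0.67]] @ diag([0.05541381265149109, 0.005413812651491102, -0.0]) @ [[0.0, 0.24, 0.97],  [0.00, -0.97, 0.24],  [1.0, 0.00, 0.0]]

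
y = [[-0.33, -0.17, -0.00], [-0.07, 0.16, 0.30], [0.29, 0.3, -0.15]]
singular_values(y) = [0.56, 0.35, 0.13]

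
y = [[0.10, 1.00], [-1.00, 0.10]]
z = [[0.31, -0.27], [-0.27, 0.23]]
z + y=[[0.41,0.73], [-1.27,0.33]]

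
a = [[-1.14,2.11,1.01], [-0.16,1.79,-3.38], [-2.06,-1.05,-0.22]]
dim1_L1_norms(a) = [4.26, 5.33, 3.33]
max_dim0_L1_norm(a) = 4.95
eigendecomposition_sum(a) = [[-0.71+0.97j, 0.66+0.09j, 0.83+0.89j], [-0.46-0.68j, (-0.21+0.41j), -0.76+0.33j], [(-0.84-0.41j), 0.02+0.52j, (-0.57+0.76j)]] + [[(-0.71-0.97j), 0.66-0.09j, (0.83-0.89j)], [-0.46+0.68j, (-0.21-0.41j), (-0.76-0.33j)], [-0.84+0.41j, (0.02-0.52j), (-0.57-0.76j)]] + [[(0.27-0j), 0.79-0.00j, -0.66-0.00j], [(0.76-0j), 2.21-0.00j, -1.85-0.00j], [(-0.38+0j), (-1.09+0j), (0.91+0j)]]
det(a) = 23.01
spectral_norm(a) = 3.84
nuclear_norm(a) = 8.74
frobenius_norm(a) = 5.18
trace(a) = 0.43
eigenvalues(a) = [(-1.48+2.14j), (-1.48-2.14j), (3.4+0j)]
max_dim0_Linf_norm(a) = 3.38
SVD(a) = [[0.07,1.00,-0.03], [0.99,-0.07,-0.08], [-0.09,-0.02,-1.0]] @ diag([3.842109693857396, 2.595192612931024, 2.3072859385336857]) @ [[-0.02, 0.52, -0.85],[-0.41, 0.77, 0.48],[0.91, 0.36, 0.21]]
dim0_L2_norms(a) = [2.36, 2.96, 3.53]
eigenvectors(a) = [[0.69+0.00j, (0.69-0j), -0.30+0.00j],[(-0.16+0.45j), -0.16-0.45j, (-0.85+0j)],[(0.1+0.53j), 0.10-0.53j, 0.42+0.00j]]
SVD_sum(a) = [[-0.0, 0.14, -0.23], [-0.06, 2.00, -3.25], [0.01, -0.17, 0.28]] + [[-1.07, 2.00, 1.25], [0.08, -0.14, -0.09], [0.03, -0.05, -0.03]] + [[-0.06, -0.02, -0.01], [-0.18, -0.07, -0.04], [-2.09, -0.83, -0.47]]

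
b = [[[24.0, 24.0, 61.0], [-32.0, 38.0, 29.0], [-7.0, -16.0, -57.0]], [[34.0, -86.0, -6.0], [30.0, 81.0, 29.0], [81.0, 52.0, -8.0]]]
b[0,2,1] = -16.0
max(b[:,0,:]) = 61.0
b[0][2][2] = -57.0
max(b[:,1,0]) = 30.0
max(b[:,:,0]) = 81.0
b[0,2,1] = -16.0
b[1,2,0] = 81.0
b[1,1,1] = 81.0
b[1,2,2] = -8.0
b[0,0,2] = 61.0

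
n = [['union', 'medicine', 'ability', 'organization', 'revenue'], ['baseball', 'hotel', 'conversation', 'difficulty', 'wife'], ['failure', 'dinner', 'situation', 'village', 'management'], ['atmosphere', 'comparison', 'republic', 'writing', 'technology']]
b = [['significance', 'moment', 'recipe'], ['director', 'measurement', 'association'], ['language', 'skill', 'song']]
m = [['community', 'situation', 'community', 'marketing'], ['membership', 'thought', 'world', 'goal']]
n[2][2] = 'situation'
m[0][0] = 'community'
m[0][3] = 'marketing'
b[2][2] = 'song'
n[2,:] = ['failure', 'dinner', 'situation', 'village', 'management']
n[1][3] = 'difficulty'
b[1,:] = ['director', 'measurement', 'association']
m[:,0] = ['community', 'membership']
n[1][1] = 'hotel'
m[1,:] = ['membership', 'thought', 'world', 'goal']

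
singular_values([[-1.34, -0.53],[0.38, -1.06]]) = [1.44, 1.12]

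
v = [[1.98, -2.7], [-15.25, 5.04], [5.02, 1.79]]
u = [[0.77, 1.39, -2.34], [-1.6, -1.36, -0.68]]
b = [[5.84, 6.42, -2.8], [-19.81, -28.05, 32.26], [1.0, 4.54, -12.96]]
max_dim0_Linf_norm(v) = 15.25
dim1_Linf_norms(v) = [2.7, 15.25, 5.02]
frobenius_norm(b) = 49.93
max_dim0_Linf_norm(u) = 2.34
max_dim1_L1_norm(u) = 4.5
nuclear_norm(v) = 20.61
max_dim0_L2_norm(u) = 2.44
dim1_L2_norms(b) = [9.12, 47.12, 13.77]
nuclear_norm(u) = 5.00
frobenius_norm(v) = 17.25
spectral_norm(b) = 49.32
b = v @ u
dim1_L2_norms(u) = [2.83, 2.21]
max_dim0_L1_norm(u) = 3.02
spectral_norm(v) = 16.83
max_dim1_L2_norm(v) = 16.06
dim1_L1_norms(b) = [15.06, 80.12, 18.5]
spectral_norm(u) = 2.94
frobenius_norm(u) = 3.59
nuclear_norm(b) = 57.11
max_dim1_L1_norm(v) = 20.29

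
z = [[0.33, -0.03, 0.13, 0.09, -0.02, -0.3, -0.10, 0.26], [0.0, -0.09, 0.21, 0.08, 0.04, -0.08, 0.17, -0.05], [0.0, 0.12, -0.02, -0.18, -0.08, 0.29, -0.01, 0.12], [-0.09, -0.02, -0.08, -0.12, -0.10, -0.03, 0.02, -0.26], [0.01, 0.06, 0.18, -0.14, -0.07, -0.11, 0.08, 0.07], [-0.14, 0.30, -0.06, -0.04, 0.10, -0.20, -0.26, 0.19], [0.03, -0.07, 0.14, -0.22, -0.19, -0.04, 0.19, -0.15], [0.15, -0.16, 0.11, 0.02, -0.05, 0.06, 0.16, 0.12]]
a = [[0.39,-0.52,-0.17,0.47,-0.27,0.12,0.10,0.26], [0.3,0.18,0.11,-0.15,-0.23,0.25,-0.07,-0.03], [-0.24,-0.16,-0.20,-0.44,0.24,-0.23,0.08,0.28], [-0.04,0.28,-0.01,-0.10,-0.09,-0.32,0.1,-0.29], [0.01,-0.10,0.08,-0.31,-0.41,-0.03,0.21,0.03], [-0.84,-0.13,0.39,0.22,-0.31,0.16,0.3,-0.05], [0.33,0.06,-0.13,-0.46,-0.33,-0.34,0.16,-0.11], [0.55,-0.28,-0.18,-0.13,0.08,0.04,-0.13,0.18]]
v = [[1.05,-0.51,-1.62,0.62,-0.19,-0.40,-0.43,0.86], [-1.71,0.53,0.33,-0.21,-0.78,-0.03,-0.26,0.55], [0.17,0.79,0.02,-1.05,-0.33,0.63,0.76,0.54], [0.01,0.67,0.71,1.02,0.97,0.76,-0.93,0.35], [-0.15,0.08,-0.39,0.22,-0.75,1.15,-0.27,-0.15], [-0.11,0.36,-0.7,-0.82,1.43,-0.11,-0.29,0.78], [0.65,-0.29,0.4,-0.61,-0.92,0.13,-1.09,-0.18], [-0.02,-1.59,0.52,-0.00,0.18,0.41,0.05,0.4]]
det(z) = -0.00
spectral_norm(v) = 2.75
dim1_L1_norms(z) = [1.26, 0.72, 0.82, 0.72, 0.72, 1.29, 1.03, 0.83]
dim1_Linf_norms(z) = [0.33, 0.21, 0.29, 0.26, 0.18, 0.3, 0.22, 0.16]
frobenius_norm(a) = 2.12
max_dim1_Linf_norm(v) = 1.71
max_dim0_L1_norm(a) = 2.7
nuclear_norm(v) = 14.79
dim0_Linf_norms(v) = [1.71, 1.59, 1.62, 1.05, 1.43, 1.15, 1.09, 0.86]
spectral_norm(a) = 1.32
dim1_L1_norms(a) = [2.3, 1.32, 1.87, 1.23, 1.18, 2.4, 1.92, 1.57]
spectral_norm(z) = 0.68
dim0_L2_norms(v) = [2.12, 2.09, 2.08, 1.91, 2.28, 1.63, 1.74, 1.51]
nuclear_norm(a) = 4.65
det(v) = 85.28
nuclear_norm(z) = 2.49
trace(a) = 0.36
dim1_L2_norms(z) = [0.55, 0.31, 0.39, 0.33, 0.29, 0.52, 0.41, 0.33]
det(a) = 0.00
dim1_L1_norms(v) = [5.68, 4.4, 4.29, 5.42, 3.16, 4.6, 4.27, 3.17]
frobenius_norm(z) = 1.14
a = z @ v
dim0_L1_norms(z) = [0.75, 0.85, 0.93, 0.89, 0.65, 1.11, 0.99, 1.22]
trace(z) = 0.14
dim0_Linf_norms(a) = [0.84, 0.52, 0.39, 0.47, 0.41, 0.34, 0.3, 0.29]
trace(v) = 1.07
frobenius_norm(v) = 5.48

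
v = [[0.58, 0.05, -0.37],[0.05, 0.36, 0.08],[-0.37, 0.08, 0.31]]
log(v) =[[-1.27, 0.4, -1.56],[0.40, -1.15, 0.59],[-1.56, 0.59, -2.41]]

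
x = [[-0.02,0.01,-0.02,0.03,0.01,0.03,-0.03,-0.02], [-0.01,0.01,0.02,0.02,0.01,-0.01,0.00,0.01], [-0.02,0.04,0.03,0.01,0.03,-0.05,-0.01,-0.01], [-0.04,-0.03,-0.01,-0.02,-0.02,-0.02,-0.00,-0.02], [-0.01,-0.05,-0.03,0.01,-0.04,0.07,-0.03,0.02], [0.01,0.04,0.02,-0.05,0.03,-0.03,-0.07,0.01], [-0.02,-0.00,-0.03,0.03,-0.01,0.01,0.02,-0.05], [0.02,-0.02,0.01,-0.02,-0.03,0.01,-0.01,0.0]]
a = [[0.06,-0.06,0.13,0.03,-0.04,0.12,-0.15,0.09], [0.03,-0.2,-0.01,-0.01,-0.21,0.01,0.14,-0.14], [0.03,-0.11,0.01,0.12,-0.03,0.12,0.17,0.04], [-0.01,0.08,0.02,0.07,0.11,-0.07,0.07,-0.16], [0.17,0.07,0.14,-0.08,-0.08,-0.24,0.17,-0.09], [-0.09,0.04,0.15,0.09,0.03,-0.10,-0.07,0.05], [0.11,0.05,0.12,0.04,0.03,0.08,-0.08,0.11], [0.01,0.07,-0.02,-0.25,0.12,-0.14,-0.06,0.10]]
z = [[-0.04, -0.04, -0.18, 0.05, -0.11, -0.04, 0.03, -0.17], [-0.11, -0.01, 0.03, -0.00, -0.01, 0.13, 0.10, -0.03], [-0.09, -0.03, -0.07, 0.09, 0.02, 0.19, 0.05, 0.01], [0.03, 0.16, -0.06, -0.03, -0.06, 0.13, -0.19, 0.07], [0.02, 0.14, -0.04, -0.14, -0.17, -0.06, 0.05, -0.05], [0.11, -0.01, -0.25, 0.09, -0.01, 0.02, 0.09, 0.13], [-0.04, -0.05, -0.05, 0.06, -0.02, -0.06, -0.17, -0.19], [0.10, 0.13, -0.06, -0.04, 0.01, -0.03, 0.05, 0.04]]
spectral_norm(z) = 0.38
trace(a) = -0.22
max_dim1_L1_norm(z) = 0.73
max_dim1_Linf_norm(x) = 0.07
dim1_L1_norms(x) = [0.17, 0.09, 0.2, 0.16, 0.26, 0.26, 0.17, 0.12]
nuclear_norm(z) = 1.77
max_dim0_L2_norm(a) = 0.36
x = z @ a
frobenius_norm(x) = 0.22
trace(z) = -0.43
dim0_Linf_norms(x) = [0.04, 0.05, 0.03, 0.05, 0.04, 0.07, 0.07, 0.05]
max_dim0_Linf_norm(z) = 0.25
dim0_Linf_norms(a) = [0.17, 0.2, 0.15, 0.25, 0.21, 0.24, 0.17, 0.16]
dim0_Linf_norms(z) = [0.11, 0.16, 0.25, 0.14, 0.17, 0.19, 0.19, 0.19]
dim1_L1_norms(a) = [0.68, 0.75, 0.63, 0.59, 1.04, 0.62, 0.62, 0.77]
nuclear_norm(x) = 0.48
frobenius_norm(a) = 0.85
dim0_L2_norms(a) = [0.23, 0.28, 0.27, 0.31, 0.29, 0.36, 0.35, 0.3]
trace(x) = -0.05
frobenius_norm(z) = 0.76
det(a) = -0.00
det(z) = -0.00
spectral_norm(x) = 0.15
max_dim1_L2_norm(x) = 0.11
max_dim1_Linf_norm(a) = 0.25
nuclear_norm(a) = 2.02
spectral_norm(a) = 0.48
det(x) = -0.00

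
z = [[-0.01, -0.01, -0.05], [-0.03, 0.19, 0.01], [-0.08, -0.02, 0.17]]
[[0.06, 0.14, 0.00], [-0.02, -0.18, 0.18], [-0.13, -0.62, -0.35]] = z @ [[-0.48, 1.63, 2.37], [-0.13, -0.56, 1.36], [-1.02, -2.93, -0.79]]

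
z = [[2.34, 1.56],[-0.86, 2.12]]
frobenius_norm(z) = 3.63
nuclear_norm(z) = 5.07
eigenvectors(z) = [[0.80+0.00j, 0.80-0.00j], [(-0.06+0.59j), (-0.06-0.59j)]]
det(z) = 6.30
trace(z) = 4.46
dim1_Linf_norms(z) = [2.34, 2.12]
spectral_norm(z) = 2.90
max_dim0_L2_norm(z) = 2.63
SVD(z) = [[0.93,0.38], [0.38,-0.93]] @ diag([2.9040030829887855, 2.170245629875021]) @ [[0.64, 0.77],[0.77, -0.64]]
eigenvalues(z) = [(2.23+1.15j), (2.23-1.15j)]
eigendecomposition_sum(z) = [[(1.17+0.47j),0.78-1.51j], [(-0.43+0.83j),1.06+0.68j]] + [[1.17-0.47j, (0.78+1.51j)], [(-0.43-0.83j), 1.06-0.68j]]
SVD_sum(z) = [[1.71, 2.08], [0.69, 0.84]] + [[0.63, -0.52], [-1.55, 1.28]]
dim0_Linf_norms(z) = [2.34, 2.12]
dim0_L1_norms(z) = [3.2, 3.68]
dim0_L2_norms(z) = [2.49, 2.63]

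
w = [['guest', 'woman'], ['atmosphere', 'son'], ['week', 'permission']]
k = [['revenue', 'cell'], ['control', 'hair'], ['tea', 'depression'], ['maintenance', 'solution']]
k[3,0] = 'maintenance'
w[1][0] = 'atmosphere'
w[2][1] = 'permission'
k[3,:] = ['maintenance', 'solution']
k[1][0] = 'control'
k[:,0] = ['revenue', 'control', 'tea', 'maintenance']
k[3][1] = 'solution'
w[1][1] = 'son'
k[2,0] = 'tea'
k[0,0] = 'revenue'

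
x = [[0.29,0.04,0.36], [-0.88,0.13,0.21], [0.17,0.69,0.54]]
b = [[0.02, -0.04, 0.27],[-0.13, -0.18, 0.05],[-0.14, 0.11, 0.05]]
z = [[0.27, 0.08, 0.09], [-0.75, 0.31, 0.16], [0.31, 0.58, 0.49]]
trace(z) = 1.07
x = z + b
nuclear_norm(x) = 2.14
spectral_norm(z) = 0.86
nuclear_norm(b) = 0.68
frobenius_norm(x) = 1.36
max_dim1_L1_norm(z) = 1.38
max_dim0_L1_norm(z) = 1.33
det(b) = -0.01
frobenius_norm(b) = 0.40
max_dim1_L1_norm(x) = 1.4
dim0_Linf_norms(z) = [0.75, 0.58, 0.49]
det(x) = -0.23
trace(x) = 0.96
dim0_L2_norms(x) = [0.94, 0.7, 0.68]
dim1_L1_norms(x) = [0.69, 1.22, 1.4]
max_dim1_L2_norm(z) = 0.83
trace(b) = -0.11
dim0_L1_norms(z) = [1.33, 0.97, 0.74]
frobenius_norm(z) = 1.20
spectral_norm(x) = 0.95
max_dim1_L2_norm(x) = 0.91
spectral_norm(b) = 0.29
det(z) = 0.00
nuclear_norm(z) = 1.70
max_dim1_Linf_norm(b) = 0.27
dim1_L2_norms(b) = [0.27, 0.23, 0.18]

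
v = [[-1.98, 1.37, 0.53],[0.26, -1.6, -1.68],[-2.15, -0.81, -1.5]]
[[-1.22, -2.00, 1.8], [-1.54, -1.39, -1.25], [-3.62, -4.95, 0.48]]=v@[[1.00, 1.91, -0.58],[0.22, 1.37, 0.35],[0.86, -0.18, 0.32]]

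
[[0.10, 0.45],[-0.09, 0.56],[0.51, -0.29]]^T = [[0.10, -0.09, 0.51], [0.45, 0.56, -0.29]]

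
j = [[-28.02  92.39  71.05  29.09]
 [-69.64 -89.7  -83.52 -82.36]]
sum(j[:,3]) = -53.269999999999996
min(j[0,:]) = -28.02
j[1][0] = -69.64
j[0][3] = 29.09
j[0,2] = 71.05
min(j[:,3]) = -82.36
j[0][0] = -28.02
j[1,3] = -82.36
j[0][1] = 92.39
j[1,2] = -83.52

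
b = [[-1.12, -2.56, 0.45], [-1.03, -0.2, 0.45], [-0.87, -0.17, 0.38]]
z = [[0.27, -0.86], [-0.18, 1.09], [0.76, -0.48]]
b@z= [[0.50, -2.04],  [0.10, 0.45],  [0.08, 0.38]]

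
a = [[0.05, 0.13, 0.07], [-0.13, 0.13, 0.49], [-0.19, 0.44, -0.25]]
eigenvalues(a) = [0.33, 0.17, -0.56]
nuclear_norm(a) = 1.18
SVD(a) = [[-0.02, 0.23, -0.97], [-0.63, 0.75, 0.19], [0.77, 0.62, 0.13]] @ diag([0.5698586859649974, 0.5039885721590943, 0.10796572216812024]) @ [[-0.12, 0.45, -0.89],[-0.40, 0.79, 0.46],[-0.91, -0.41, -0.09]]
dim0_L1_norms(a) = [0.37, 0.7, 0.81]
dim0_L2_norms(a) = [0.24, 0.48, 0.55]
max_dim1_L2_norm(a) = 0.54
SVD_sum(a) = [[0.00, -0.0, 0.01], [0.04, -0.16, 0.32], [-0.05, 0.2, -0.39]] + [[-0.05, 0.09, 0.05],[-0.15, 0.30, 0.17],[-0.13, 0.25, 0.14]] + [[0.1, 0.04, 0.01],[-0.02, -0.01, -0.0],[-0.01, -0.01, -0.00]]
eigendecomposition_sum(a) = [[-0.24, 0.25, 0.18], [-0.39, 0.4, 0.29], [-0.22, 0.23, 0.17]] + [[0.29, -0.13, -0.10],[0.22, -0.09, -0.07],[0.1, -0.04, -0.03]] + [[-0.0, 0.01, -0.01], [0.05, -0.18, 0.27], [-0.06, 0.26, -0.38]]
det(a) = -0.03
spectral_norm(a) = 0.57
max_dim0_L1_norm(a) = 0.81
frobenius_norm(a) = 0.77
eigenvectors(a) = [[-0.47, -0.78, 0.03], [-0.77, -0.58, -0.57], [-0.43, -0.25, 0.82]]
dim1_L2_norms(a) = [0.16, 0.52, 0.54]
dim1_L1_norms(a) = [0.25, 0.75, 0.88]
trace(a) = -0.07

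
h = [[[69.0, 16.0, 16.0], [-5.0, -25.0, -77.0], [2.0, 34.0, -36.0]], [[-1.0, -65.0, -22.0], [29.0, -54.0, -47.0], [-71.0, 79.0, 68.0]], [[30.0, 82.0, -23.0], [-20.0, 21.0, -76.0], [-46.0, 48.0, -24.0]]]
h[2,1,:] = [-20.0, 21.0, -76.0]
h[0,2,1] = 34.0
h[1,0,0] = -1.0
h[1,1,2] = -47.0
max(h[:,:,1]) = 82.0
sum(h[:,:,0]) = -13.0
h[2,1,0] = -20.0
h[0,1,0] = -5.0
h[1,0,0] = -1.0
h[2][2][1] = 48.0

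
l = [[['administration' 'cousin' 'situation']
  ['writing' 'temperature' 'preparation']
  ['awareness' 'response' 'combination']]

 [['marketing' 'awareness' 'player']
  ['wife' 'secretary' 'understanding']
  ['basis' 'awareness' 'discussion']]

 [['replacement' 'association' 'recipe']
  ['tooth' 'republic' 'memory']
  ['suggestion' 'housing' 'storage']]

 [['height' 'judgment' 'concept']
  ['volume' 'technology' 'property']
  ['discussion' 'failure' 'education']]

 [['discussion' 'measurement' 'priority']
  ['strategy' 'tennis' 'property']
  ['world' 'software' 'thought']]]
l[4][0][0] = 'discussion'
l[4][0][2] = 'priority'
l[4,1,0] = 'strategy'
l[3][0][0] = 'height'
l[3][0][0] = 'height'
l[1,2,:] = ['basis', 'awareness', 'discussion']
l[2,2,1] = 'housing'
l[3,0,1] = 'judgment'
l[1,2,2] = 'discussion'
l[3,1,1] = 'technology'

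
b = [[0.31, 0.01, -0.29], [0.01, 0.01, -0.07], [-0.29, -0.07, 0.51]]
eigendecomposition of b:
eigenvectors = [[0.57, 0.8, 0.18], [0.09, -0.28, 0.95], [-0.81, 0.53, 0.23]]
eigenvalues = [0.72, 0.11, -0.01]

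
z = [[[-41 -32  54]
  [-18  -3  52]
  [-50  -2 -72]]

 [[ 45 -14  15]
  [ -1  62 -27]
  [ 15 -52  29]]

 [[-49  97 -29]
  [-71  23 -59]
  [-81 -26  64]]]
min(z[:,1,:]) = -71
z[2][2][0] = -81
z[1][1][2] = -27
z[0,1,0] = -18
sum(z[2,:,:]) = -131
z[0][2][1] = -2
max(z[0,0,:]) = 54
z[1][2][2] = 29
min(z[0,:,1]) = -32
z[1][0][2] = 15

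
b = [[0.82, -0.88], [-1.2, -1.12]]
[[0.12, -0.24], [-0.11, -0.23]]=b @ [[0.12, -0.03], [-0.03, 0.24]]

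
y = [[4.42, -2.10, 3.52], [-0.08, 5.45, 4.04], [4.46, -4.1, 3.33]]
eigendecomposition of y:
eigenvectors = [[0.73+0.00j, -0.31-0.45j, (-0.31+0.45j)], [0.45+0.00j, -0.64+0.00j, (-0.64-0j)], [-0.52+0.00j, (-0.14-0.52j), (-0.14+0.52j)]]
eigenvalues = [(0.61+0j), (6.29+3.21j), (6.29-3.21j)]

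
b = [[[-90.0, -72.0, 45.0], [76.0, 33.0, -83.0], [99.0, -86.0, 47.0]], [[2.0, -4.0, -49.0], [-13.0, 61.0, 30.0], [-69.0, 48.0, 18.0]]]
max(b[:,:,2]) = 47.0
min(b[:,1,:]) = -83.0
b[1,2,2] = 18.0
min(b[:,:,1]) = -86.0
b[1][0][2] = -49.0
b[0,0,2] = 45.0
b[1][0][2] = -49.0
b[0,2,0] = 99.0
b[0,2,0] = 99.0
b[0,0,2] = 45.0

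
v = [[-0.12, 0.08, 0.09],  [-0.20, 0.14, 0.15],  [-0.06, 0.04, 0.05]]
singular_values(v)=[0.34, 0.01, 0.0]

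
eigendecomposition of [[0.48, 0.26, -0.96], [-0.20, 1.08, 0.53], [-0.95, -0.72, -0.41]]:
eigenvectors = [[(-0.57+0j), (0.12+0.61j), 0.12-0.61j],[(0.15+0j), -0.65+0.00j, (-0.65-0j)],[-0.81+0.00j, 0.09-0.43j, (0.09+0.43j)]]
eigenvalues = [(-0.95+0j), (1.05+0.53j), (1.05-0.53j)]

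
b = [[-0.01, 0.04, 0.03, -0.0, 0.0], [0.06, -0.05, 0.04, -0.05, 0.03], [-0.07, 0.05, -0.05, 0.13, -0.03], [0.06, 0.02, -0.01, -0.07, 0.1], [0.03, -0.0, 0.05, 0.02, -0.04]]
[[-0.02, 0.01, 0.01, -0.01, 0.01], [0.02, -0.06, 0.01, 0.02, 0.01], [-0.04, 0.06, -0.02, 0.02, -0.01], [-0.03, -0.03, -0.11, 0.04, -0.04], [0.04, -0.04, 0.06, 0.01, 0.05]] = b @ [[0.78, -0.93, -0.43, 0.68, 0.31],[-0.18, 0.21, -0.51, 0.01, 0.08],[-0.29, -0.15, 0.89, -0.08, 0.44],[-0.11, -0.15, 0.02, 0.59, 0.14],[-0.83, 0.07, -0.68, 0.35, -0.45]]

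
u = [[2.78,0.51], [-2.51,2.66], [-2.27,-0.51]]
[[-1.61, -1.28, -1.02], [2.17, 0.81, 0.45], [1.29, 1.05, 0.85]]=u @ [[-0.62, -0.44, -0.34], [0.23, -0.11, -0.15]]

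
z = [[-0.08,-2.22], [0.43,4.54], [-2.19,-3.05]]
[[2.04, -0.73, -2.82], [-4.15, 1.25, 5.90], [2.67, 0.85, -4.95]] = z @ [[0.06,-0.89,0.52],[-0.92,0.36,1.25]]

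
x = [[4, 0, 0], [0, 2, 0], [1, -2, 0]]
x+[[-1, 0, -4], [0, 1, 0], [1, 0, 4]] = [[3, 0, -4], [0, 3, 0], [2, -2, 4]]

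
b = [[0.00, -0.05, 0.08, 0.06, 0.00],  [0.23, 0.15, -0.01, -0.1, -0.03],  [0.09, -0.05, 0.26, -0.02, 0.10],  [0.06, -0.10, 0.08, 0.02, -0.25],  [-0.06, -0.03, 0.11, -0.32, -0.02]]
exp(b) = [[1.0, -0.06, 0.09, 0.06, -0.0], [0.25, 1.16, -0.01, -0.10, -0.02], [0.09, -0.06, 1.31, -0.04, 0.12], [0.06, -0.11, 0.08, 1.07, -0.25], [-0.07, -0.02, 0.11, -0.33, 1.03]]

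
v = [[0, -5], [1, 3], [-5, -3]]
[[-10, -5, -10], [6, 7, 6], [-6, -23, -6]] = v @[[0, 4, 0], [2, 1, 2]]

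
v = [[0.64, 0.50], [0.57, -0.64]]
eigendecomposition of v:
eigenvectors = [[0.93, -0.32], [0.36, 0.95]]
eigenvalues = [0.83, -0.83]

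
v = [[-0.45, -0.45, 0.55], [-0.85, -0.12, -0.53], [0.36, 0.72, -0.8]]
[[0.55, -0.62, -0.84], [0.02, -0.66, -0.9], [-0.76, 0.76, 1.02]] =v @ [[-0.22,  0.66,  0.90], [-0.47,  0.74,  1.00], [0.43,  0.01,  0.03]]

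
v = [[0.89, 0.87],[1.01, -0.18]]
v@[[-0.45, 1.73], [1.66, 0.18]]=[[1.04, 1.7], [-0.75, 1.71]]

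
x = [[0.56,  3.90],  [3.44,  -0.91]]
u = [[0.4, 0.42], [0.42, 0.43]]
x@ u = [[1.86, 1.91], [0.99, 1.05]]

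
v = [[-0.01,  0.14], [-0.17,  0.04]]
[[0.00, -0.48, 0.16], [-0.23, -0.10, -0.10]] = v@ [[1.40, -0.2, 0.87], [0.13, -3.46, 1.22]]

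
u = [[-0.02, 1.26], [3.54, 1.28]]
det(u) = -4.49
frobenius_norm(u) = 3.97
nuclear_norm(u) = 4.97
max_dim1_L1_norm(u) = 4.82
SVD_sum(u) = [[0.42, 0.17], [3.49, 1.41]] + [[-0.44, 1.09], [0.05, -0.13]]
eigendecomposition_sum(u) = [[-1.02, 0.45], [1.27, -0.56]] + [[1.0, 0.81], [2.27, 1.84]]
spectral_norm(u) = 3.79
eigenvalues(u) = [-1.58, 2.84]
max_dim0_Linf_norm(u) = 3.54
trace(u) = 1.26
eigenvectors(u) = [[-0.63, -0.40],  [0.78, -0.92]]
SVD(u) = [[0.12, 0.99], [0.99, -0.12]] @ diag([3.788960952596816, 1.1839657510657262]) @ [[0.93, 0.38], [-0.38, 0.93]]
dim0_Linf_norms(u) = [3.54, 1.28]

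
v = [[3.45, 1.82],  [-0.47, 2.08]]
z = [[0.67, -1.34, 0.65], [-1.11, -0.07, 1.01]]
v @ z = [[0.29, -4.75, 4.08], [-2.62, 0.48, 1.8]]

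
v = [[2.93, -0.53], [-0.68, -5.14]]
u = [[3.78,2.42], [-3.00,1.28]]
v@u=[[12.67, 6.41],  [12.85, -8.22]]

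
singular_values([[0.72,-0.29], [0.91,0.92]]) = [1.34, 0.69]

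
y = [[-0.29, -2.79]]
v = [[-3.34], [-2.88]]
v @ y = [[0.97,  9.32], [0.84,  8.04]]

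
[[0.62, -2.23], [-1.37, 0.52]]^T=[[0.62,-1.37], [-2.23,0.52]]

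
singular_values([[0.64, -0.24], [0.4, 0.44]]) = [0.76, 0.5]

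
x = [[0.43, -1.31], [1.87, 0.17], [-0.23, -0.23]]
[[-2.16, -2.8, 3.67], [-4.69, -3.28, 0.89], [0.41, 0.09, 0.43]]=x @ [[-2.58, -1.89, 0.71],[0.8, 1.52, -2.57]]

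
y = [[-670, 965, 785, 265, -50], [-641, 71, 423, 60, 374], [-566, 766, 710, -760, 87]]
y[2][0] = -566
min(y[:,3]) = -760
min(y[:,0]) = -670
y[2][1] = 766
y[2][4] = 87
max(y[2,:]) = 766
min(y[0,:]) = -670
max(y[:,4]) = 374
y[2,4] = 87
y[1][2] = 423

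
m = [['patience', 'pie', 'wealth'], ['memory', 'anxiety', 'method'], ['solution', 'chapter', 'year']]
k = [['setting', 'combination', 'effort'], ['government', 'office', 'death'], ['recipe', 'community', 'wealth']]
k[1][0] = 'government'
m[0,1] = 'pie'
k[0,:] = ['setting', 'combination', 'effort']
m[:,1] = ['pie', 'anxiety', 'chapter']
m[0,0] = 'patience'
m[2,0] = 'solution'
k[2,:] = ['recipe', 'community', 'wealth']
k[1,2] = 'death'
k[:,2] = ['effort', 'death', 'wealth']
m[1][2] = 'method'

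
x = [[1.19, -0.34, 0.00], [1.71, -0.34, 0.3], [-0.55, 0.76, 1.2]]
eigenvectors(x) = [[0.25, 0.52, -0.13],[0.87, 0.68, 0.04],[-0.43, -0.51, 0.99]]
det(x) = -0.00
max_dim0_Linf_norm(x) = 1.71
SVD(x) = [[-0.54, -0.11, 0.83], [-0.74, -0.40, -0.54], [0.40, -0.91, 0.13]] @ diag([2.2683863791301877, 1.354962082049577, 0.0009955824992144507]) @ [[-0.94, 0.32, 0.11], [-0.24, -0.38, -0.89], [0.25, 0.87, -0.43]]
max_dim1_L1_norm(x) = 2.51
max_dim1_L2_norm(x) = 1.77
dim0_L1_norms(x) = [3.45, 1.44, 1.5]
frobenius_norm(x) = 2.64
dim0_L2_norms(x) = [2.15, 0.9, 1.24]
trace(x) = 2.05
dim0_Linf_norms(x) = [1.71, 0.76, 1.2]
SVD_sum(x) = [[1.15, -0.4, -0.14],[1.58, -0.55, -0.19],[-0.84, 0.29, 0.1]] + [[0.04, 0.06, 0.14],  [0.13, 0.21, 0.49],  [0.29, 0.47, 1.10]] + [[0.00, 0.0, -0.00], [-0.00, -0.00, 0.00], [0.0, 0.00, -0.0]]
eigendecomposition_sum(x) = [[0.00, -0.00, 0.0], [0.01, -0.00, 0.0], [-0.0, 0.00, -0.00]] + [[1.28, -0.27, 0.18], [1.67, -0.36, 0.24], [-1.25, 0.27, -0.18]] + [[-0.09, -0.06, -0.18], [0.03, 0.02, 0.06], [0.7, 0.49, 1.38]]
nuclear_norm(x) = 3.62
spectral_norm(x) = 2.27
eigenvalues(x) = [-0.0, 0.75, 1.31]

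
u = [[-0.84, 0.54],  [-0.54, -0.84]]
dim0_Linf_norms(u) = [0.84, 0.84]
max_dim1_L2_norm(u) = 1.0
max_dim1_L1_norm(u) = 1.38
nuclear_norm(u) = 2.00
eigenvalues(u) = [(-0.84+0.54j), (-0.84-0.54j)]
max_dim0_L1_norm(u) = 1.38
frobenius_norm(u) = 1.41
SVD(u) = [[-0.54, -0.84], [0.84, -0.54]] @ diag([0.9985990186255943, 0.9985990186255942]) @ [[-0.0, -1.00], [1.0, 0.00]]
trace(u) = -1.68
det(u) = 1.00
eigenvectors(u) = [[(0.71+0j), 0.71-0.00j], [0.00+0.71j, 0.00-0.71j]]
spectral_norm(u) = 1.00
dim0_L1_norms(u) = [1.38, 1.38]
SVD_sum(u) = [[0.0, 0.54], [0.00, -0.84]] + [[-0.84, 0.00],[-0.54, 0.0]]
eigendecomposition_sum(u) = [[-0.42+0.27j, (0.27+0.42j)], [(-0.27-0.42j), -0.42+0.27j]] + [[-0.42-0.27j, 0.27-0.42j], [-0.27+0.42j, (-0.42-0.27j)]]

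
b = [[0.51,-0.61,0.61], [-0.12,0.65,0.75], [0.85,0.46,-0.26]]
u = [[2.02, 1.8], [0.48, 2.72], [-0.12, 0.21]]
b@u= [[0.66,  -0.61],  [-0.02,  1.71],  [1.97,  2.73]]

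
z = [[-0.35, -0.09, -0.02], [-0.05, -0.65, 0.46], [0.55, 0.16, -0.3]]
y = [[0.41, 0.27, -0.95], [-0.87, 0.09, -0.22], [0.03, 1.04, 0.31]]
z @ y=[[-0.07, -0.12, 0.35], [0.56, 0.41, 0.33], [0.08, -0.15, -0.65]]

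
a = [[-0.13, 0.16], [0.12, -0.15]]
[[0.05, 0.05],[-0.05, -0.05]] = a @ [[0.05, -0.34],[0.38, 0.04]]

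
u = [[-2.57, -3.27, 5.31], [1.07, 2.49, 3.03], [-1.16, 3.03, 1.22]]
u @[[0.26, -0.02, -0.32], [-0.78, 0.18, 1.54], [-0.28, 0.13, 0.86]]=[[0.40, 0.15, 0.35], [-2.51, 0.82, 6.10], [-3.01, 0.73, 6.09]]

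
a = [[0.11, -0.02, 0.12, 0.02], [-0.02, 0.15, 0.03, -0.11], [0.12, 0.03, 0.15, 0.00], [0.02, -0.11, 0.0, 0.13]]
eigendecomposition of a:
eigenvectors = [[-0.69, -0.32, 0.56, 0.33], [-0.35, 0.58, 0.30, -0.67], [0.61, 0.18, 0.75, 0.18], [-0.18, 0.73, -0.18, 0.64]]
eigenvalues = [-0.0, 0.03, 0.25, 0.26]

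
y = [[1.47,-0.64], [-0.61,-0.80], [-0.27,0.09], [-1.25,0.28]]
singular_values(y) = [2.09, 0.96]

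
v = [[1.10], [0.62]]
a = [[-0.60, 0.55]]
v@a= [[-0.66,0.61], [-0.37,0.34]]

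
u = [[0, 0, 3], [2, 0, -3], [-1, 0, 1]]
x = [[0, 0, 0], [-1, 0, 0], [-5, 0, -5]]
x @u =[[0, 0, 0], [0, 0, -3], [5, 0, -20]]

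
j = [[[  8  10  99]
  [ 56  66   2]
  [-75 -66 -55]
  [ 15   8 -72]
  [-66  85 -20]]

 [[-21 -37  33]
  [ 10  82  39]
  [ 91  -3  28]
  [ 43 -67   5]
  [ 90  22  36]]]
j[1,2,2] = 28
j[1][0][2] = 33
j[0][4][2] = -20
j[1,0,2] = 33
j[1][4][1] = 22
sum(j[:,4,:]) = 147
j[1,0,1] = -37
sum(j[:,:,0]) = 151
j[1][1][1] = 82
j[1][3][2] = 5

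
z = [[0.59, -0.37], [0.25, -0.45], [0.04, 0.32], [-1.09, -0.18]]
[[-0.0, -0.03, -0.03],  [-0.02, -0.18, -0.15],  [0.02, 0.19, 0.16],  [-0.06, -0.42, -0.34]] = z @ [[0.04, 0.29, 0.24], [0.07, 0.55, 0.46]]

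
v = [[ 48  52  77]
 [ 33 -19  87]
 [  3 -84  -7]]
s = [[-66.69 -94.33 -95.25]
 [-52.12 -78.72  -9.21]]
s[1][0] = -52.12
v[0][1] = 52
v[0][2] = 77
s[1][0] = -52.12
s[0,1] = -94.33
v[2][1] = -84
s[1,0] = -52.12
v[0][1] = 52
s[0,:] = [-66.69, -94.33, -95.25]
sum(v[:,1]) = -51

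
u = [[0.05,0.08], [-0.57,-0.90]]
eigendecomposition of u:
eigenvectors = [[0.84,-0.09], [-0.54,1.00]]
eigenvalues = [-0.0, -0.85]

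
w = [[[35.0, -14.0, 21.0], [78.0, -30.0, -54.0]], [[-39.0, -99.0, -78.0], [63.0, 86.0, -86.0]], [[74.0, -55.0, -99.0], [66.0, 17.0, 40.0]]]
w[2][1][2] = 40.0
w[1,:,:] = [[-39.0, -99.0, -78.0], [63.0, 86.0, -86.0]]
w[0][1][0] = 78.0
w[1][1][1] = 86.0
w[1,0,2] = -78.0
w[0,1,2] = -54.0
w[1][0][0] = -39.0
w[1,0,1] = -99.0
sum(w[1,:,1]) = -13.0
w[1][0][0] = -39.0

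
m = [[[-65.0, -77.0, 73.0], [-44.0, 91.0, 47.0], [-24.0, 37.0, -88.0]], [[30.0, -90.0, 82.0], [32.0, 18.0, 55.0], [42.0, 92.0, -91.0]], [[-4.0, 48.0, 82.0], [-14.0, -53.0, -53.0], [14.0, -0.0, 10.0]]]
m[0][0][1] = -77.0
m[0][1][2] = 47.0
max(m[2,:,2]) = 82.0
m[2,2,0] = 14.0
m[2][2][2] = 10.0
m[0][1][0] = -44.0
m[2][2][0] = 14.0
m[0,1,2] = 47.0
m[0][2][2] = -88.0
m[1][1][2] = 55.0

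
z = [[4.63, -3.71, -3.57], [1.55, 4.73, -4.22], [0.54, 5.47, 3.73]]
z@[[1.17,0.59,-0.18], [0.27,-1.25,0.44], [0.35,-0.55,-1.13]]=[[3.17, 9.33, 1.57], [1.61, -2.68, 6.57], [3.41, -8.57, -1.91]]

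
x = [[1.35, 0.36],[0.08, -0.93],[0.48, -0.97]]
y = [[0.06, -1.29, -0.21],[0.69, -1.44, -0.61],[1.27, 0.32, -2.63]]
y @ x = [[-0.12,1.42], [0.52,2.18], [0.48,2.71]]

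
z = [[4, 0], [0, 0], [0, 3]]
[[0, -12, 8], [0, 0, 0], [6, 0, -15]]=z @ [[0, -3, 2], [2, 0, -5]]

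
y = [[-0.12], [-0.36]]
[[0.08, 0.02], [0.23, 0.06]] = y@ [[-0.65, -0.16]]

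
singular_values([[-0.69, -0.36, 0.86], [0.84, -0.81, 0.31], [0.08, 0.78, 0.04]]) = [1.33, 1.18, 0.52]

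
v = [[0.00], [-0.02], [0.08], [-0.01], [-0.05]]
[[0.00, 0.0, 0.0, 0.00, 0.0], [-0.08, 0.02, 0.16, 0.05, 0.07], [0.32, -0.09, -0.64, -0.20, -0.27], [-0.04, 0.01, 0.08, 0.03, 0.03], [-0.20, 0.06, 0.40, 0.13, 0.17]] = v @ [[4.02, -1.15, -8.03, -2.51, -3.42]]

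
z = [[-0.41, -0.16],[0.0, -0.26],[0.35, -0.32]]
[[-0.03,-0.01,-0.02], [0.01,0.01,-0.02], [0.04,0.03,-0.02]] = z @ [[0.08, 0.04, 0.02], [-0.03, -0.04, 0.07]]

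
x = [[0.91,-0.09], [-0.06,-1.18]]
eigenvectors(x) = [[1.0, 0.04], [-0.03, 1.0]]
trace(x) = -0.27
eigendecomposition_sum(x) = [[0.91, -0.04], [-0.03, 0.00]] + [[-0.0, -0.05], [-0.03, -1.18]]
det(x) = -1.08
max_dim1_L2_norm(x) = 1.18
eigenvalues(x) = [0.91, -1.18]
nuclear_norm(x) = 2.10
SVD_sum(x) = [[0.0, -0.11],  [0.02, -1.18]] + [[0.91, 0.02],[-0.08, -0.0]]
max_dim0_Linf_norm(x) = 1.18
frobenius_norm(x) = 1.49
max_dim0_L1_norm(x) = 1.27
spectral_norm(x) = 1.18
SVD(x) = [[0.09, 1.00], [1.00, -0.09]] @ diag([1.183518707707897, 0.9118571535637746]) @ [[0.02, -1.0], [1.0, 0.02]]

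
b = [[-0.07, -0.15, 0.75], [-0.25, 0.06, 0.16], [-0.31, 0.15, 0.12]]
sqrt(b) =[[(0.35-0j), -0.42+0.18j, 0.96-0.14j], [(-0.24-0.01j), (0.04+0.29j), (0.51-0.24j)], [(-0.31-0j), (0.06+0.06j), 0.61-0.05j]]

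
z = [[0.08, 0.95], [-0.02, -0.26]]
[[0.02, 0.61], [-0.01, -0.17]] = z @[[0.00, 0.02], [0.02, 0.64]]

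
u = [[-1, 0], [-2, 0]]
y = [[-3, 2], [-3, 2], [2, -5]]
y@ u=[[-1, 0], [-1, 0], [8, 0]]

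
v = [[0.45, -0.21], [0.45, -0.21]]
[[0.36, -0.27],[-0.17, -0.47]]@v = [[0.04, -0.02], [-0.29, 0.13]]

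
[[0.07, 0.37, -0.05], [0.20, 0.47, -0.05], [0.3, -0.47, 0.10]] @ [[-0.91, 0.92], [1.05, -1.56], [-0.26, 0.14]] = [[0.34,-0.52], [0.32,-0.56], [-0.79,1.02]]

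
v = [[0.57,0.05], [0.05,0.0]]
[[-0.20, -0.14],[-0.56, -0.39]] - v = [[-0.77, -0.19], [-0.61, -0.39]]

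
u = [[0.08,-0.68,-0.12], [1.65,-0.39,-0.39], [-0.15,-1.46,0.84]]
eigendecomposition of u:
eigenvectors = [[(0.41+0.24j),(0.41-0.24j),(0.03+0j)],[(0.45-0.42j),(0.45+0.42j),(-0.22+0j)],[0.63+0.00j,(0.63-0j),(0.98+0j)]]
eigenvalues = [(-0.31+0.93j), (-0.31-0.93j), (1.16+0j)]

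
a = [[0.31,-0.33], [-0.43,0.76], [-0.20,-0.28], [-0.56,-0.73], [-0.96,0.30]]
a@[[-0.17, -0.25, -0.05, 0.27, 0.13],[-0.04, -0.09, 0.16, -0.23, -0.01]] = [[-0.04, -0.05, -0.07, 0.16, 0.04], [0.04, 0.04, 0.14, -0.29, -0.06], [0.05, 0.08, -0.03, 0.01, -0.02], [0.12, 0.21, -0.09, 0.02, -0.07], [0.15, 0.21, 0.1, -0.33, -0.13]]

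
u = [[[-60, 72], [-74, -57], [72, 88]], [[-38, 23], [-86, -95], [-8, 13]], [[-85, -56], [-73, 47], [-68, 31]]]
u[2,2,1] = 31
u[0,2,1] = 88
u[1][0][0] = -38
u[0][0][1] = 72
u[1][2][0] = -8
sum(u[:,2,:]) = 128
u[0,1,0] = -74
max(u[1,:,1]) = 23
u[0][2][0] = 72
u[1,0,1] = 23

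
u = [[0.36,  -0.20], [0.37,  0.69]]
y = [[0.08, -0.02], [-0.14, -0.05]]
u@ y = [[0.06,  0.0], [-0.07,  -0.04]]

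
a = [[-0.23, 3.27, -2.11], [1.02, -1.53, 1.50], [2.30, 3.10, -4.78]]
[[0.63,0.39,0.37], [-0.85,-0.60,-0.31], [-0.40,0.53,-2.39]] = a @ [[-0.54, -0.28, -0.47], [0.07, -0.1, 0.44], [-0.13, -0.31, 0.56]]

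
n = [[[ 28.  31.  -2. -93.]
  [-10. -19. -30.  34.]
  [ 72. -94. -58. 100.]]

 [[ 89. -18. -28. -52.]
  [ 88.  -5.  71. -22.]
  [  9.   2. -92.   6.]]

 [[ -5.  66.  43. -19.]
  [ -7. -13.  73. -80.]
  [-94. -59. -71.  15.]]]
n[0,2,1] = -94.0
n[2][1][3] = -80.0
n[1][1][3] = -22.0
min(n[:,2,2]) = -92.0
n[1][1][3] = -22.0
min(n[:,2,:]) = -94.0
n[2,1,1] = -13.0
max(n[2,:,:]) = 73.0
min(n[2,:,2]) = -71.0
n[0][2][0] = 72.0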